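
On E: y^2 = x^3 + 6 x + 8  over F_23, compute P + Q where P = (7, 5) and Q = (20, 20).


P != Q, so use the chord formula.
s = (y2 - y1) / (x2 - x1) = (15) / (13) mod 23 = 10
x3 = s^2 - x1 - x2 mod 23 = 10^2 - 7 - 20 = 4
y3 = s (x1 - x3) - y1 mod 23 = 10 * (7 - 4) - 5 = 2

P + Q = (4, 2)


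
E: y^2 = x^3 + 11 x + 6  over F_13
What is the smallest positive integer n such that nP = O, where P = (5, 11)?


Compute successive multiples of P until we hit O:
  1P = (5, 11)
  2P = (7, 6)
  3P = (4, 6)
  4P = (3, 12)
  5P = (2, 7)
  6P = (2, 6)
  7P = (3, 1)
  8P = (4, 7)
  ... (continuing to 11P)
  11P = O

ord(P) = 11


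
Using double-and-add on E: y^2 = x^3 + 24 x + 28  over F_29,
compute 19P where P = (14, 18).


k = 19 = 10011_2 (binary, LSB first: 11001)
Double-and-add from P = (14, 18):
  bit 0 = 1: acc = O + (14, 18) = (14, 18)
  bit 1 = 1: acc = (14, 18) + (0, 17) = (19, 21)
  bit 2 = 0: acc unchanged = (19, 21)
  bit 3 = 0: acc unchanged = (19, 21)
  bit 4 = 1: acc = (19, 21) + (25, 19) = (27, 1)

19P = (27, 1)


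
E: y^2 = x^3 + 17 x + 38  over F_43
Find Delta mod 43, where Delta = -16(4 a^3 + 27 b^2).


4 a^3 + 27 b^2 = 4*17^3 + 27*38^2 = 19652 + 38988 = 58640
Delta = -16 * (58640) = -938240
Delta mod 43 = 20

Delta = 20 (mod 43)


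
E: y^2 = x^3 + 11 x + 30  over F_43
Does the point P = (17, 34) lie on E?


Check whether y^2 = x^3 + 11 x + 30 (mod 43) for (x, y) = (17, 34).
LHS: y^2 = 34^2 mod 43 = 38
RHS: x^3 + 11 x + 30 = 17^3 + 11*17 + 30 mod 43 = 13
LHS != RHS

No, not on the curve


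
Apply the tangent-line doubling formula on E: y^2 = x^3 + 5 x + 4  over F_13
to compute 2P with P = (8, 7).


Doubling: s = (3 x1^2 + a) / (2 y1)
s = (3*8^2 + 5) / (2*7) mod 13 = 2
x3 = s^2 - 2 x1 mod 13 = 2^2 - 2*8 = 1
y3 = s (x1 - x3) - y1 mod 13 = 2 * (8 - 1) - 7 = 7

2P = (1, 7)


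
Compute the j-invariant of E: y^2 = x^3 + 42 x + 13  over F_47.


Delta = -16(4 a^3 + 27 b^2) mod 47 = 40
-1728 * (4 a)^3 = -1728 * (4*42)^3 mod 47 = 31
j = 31 * 40^(-1) mod 47 = 9

j = 9 (mod 47)


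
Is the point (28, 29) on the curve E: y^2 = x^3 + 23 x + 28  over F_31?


Check whether y^2 = x^3 + 23 x + 28 (mod 31) for (x, y) = (28, 29).
LHS: y^2 = 29^2 mod 31 = 4
RHS: x^3 + 23 x + 28 = 28^3 + 23*28 + 28 mod 31 = 25
LHS != RHS

No, not on the curve


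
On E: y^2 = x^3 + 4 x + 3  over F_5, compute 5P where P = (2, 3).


k = 5 = 101_2 (binary, LSB first: 101)
Double-and-add from P = (2, 3):
  bit 0 = 1: acc = O + (2, 3) = (2, 3)
  bit 1 = 0: acc unchanged = (2, 3)
  bit 2 = 1: acc = (2, 3) + (2, 3) = (2, 2)

5P = (2, 2)


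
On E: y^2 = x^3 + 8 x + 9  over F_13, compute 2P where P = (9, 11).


Doubling: s = (3 x1^2 + a) / (2 y1)
s = (3*9^2 + 8) / (2*11) mod 13 = 12
x3 = s^2 - 2 x1 mod 13 = 12^2 - 2*9 = 9
y3 = s (x1 - x3) - y1 mod 13 = 12 * (9 - 9) - 11 = 2

2P = (9, 2)


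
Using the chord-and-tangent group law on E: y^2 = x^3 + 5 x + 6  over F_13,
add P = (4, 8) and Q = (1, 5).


P != Q, so use the chord formula.
s = (y2 - y1) / (x2 - x1) = (10) / (10) mod 13 = 1
x3 = s^2 - x1 - x2 mod 13 = 1^2 - 4 - 1 = 9
y3 = s (x1 - x3) - y1 mod 13 = 1 * (4 - 9) - 8 = 0

P + Q = (9, 0)


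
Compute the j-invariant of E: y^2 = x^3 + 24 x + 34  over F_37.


Delta = -16(4 a^3 + 27 b^2) mod 37 = 5
-1728 * (4 a)^3 = -1728 * (4*24)^3 mod 37 = 23
j = 23 * 5^(-1) mod 37 = 12

j = 12 (mod 37)


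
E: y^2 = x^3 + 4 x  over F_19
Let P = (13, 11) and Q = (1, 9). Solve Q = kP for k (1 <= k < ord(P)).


Enumerate multiples of P until we hit Q = (1, 9):
  1P = (13, 11)
  2P = (4, 2)
  3P = (3, 18)
  4P = (9, 9)
  5P = (2, 4)
  6P = (11, 11)
  7P = (14, 8)
  8P = (1, 10)
  9P = (12, 16)
  10P = (0, 0)
  11P = (12, 3)
  12P = (1, 9)
Match found at i = 12.

k = 12


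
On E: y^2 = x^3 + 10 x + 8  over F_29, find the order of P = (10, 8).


Compute successive multiples of P until we hit O:
  1P = (10, 8)
  2P = (16, 28)
  3P = (27, 3)
  4P = (25, 22)
  5P = (24, 6)
  6P = (11, 17)
  7P = (2, 6)
  8P = (8, 7)
  ... (continuing to 40P)
  40P = O

ord(P) = 40


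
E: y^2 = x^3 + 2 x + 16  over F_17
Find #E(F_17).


For each x in F_17, count y with y^2 = x^3 + 2 x + 16 mod 17:
  x = 0: RHS = 16, y in [4, 13]  -> 2 point(s)
  x = 1: RHS = 2, y in [6, 11]  -> 2 point(s)
  x = 3: RHS = 15, y in [7, 10]  -> 2 point(s)
  x = 5: RHS = 15, y in [7, 10]  -> 2 point(s)
  x = 7: RHS = 16, y in [4, 13]  -> 2 point(s)
  x = 8: RHS = 0, y in [0]  -> 1 point(s)
  x = 9: RHS = 15, y in [7, 10]  -> 2 point(s)
  x = 10: RHS = 16, y in [4, 13]  -> 2 point(s)
  x = 11: RHS = 9, y in [3, 14]  -> 2 point(s)
  x = 12: RHS = 0, y in [0]  -> 1 point(s)
  x = 14: RHS = 0, y in [0]  -> 1 point(s)
  x = 15: RHS = 4, y in [2, 15]  -> 2 point(s)
  x = 16: RHS = 13, y in [8, 9]  -> 2 point(s)
Affine points: 23. Add the point at infinity: total = 24.

#E(F_17) = 24


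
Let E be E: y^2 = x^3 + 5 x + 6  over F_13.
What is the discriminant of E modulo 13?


4 a^3 + 27 b^2 = 4*5^3 + 27*6^2 = 500 + 972 = 1472
Delta = -16 * (1472) = -23552
Delta mod 13 = 4

Delta = 4 (mod 13)


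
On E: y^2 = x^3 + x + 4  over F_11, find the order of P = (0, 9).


Compute successive multiples of P until we hit O:
  1P = (0, 9)
  2P = (9, 7)
  3P = (3, 10)
  4P = (2, 5)
  5P = (2, 6)
  6P = (3, 1)
  7P = (9, 4)
  8P = (0, 2)
  ... (continuing to 9P)
  9P = O

ord(P) = 9


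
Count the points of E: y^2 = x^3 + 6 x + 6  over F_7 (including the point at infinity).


For each x in F_7, count y with y^2 = x^3 + 6 x + 6 mod 7:
  x = 3: RHS = 2, y in [3, 4]  -> 2 point(s)
  x = 5: RHS = 0, y in [0]  -> 1 point(s)
Affine points: 3. Add the point at infinity: total = 4.

#E(F_7) = 4


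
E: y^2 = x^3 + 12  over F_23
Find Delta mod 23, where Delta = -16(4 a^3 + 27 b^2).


4 a^3 + 27 b^2 = 4*0^3 + 27*12^2 = 0 + 3888 = 3888
Delta = -16 * (3888) = -62208
Delta mod 23 = 7

Delta = 7 (mod 23)


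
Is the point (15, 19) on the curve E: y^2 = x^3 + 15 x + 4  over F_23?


Check whether y^2 = x^3 + 15 x + 4 (mod 23) for (x, y) = (15, 19).
LHS: y^2 = 19^2 mod 23 = 16
RHS: x^3 + 15 x + 4 = 15^3 + 15*15 + 4 mod 23 = 16
LHS = RHS

Yes, on the curve


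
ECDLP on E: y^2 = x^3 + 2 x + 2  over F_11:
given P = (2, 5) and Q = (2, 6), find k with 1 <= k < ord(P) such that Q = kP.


Enumerate multiples of P until we hit Q = (2, 6):
  1P = (2, 5)
  2P = (5, 4)
  3P = (9, 1)
  4P = (1, 7)
  5P = (1, 4)
  6P = (9, 10)
  7P = (5, 7)
  8P = (2, 6)
Match found at i = 8.

k = 8


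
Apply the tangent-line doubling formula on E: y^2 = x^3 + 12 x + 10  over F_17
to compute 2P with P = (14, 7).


Doubling: s = (3 x1^2 + a) / (2 y1)
s = (3*14^2 + 12) / (2*7) mod 17 = 4
x3 = s^2 - 2 x1 mod 17 = 4^2 - 2*14 = 5
y3 = s (x1 - x3) - y1 mod 17 = 4 * (14 - 5) - 7 = 12

2P = (5, 12)


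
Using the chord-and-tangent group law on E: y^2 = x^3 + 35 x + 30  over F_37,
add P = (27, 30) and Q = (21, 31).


P != Q, so use the chord formula.
s = (y2 - y1) / (x2 - x1) = (1) / (31) mod 37 = 6
x3 = s^2 - x1 - x2 mod 37 = 6^2 - 27 - 21 = 25
y3 = s (x1 - x3) - y1 mod 37 = 6 * (27 - 25) - 30 = 19

P + Q = (25, 19)


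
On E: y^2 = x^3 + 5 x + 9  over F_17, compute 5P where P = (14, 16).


k = 5 = 101_2 (binary, LSB first: 101)
Double-and-add from P = (14, 16):
  bit 0 = 1: acc = O + (14, 16) = (14, 16)
  bit 1 = 0: acc unchanged = (14, 16)
  bit 2 = 1: acc = (14, 16) + (4, 12) = (8, 0)

5P = (8, 0)


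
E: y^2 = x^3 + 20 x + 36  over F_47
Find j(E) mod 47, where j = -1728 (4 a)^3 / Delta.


Delta = -16(4 a^3 + 27 b^2) mod 47 = 10
-1728 * (4 a)^3 = -1728 * (4*20)^3 mod 47 = 37
j = 37 * 10^(-1) mod 47 = 46

j = 46 (mod 47)


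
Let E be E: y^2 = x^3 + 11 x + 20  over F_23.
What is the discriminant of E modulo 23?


4 a^3 + 27 b^2 = 4*11^3 + 27*20^2 = 5324 + 10800 = 16124
Delta = -16 * (16124) = -257984
Delta mod 23 = 7

Delta = 7 (mod 23)


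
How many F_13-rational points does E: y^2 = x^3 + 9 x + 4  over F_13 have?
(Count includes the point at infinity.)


For each x in F_13, count y with y^2 = x^3 + 9 x + 4 mod 13:
  x = 0: RHS = 4, y in [2, 11]  -> 2 point(s)
  x = 1: RHS = 1, y in [1, 12]  -> 2 point(s)
  x = 2: RHS = 4, y in [2, 11]  -> 2 point(s)
  x = 4: RHS = 0, y in [0]  -> 1 point(s)
  x = 6: RHS = 1, y in [1, 12]  -> 2 point(s)
  x = 8: RHS = 3, y in [4, 9]  -> 2 point(s)
  x = 11: RHS = 4, y in [2, 11]  -> 2 point(s)
Affine points: 13. Add the point at infinity: total = 14.

#E(F_13) = 14


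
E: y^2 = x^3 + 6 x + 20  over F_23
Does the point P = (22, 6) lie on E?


Check whether y^2 = x^3 + 6 x + 20 (mod 23) for (x, y) = (22, 6).
LHS: y^2 = 6^2 mod 23 = 13
RHS: x^3 + 6 x + 20 = 22^3 + 6*22 + 20 mod 23 = 13
LHS = RHS

Yes, on the curve


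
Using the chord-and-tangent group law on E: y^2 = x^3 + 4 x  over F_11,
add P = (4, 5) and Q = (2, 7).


P != Q, so use the chord formula.
s = (y2 - y1) / (x2 - x1) = (2) / (9) mod 11 = 10
x3 = s^2 - x1 - x2 mod 11 = 10^2 - 4 - 2 = 6
y3 = s (x1 - x3) - y1 mod 11 = 10 * (4 - 6) - 5 = 8

P + Q = (6, 8)


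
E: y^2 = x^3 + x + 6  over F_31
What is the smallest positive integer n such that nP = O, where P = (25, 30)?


Compute successive multiples of P until we hit O:
  1P = (25, 30)
  2P = (14, 6)
  3P = (17, 10)
  4P = (3, 25)
  5P = (19, 8)
  6P = (28, 21)
  7P = (18, 11)
  8P = (27, 0)
  ... (continuing to 16P)
  16P = O

ord(P) = 16


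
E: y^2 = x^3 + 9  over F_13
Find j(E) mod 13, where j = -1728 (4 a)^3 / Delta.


Delta = -16(4 a^3 + 27 b^2) mod 13 = 4
-1728 * (4 a)^3 = -1728 * (4*0)^3 mod 13 = 0
j = 0 * 4^(-1) mod 13 = 0

j = 0 (mod 13)


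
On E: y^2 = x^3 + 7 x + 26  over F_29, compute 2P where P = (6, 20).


Doubling: s = (3 x1^2 + a) / (2 y1)
s = (3*6^2 + 7) / (2*20) mod 29 = 21
x3 = s^2 - 2 x1 mod 29 = 21^2 - 2*6 = 23
y3 = s (x1 - x3) - y1 mod 29 = 21 * (6 - 23) - 20 = 0

2P = (23, 0)


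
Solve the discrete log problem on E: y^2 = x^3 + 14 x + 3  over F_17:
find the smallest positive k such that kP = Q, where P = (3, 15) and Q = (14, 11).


Enumerate multiples of P until we hit Q = (14, 11):
  1P = (3, 15)
  2P = (13, 11)
  3P = (10, 15)
  4P = (4, 2)
  5P = (9, 12)
  6P = (1, 1)
  7P = (11, 14)
  8P = (7, 11)
  9P = (8, 7)
  10P = (14, 6)
  11P = (15, 1)
  12P = (15, 16)
  13P = (14, 11)
Match found at i = 13.

k = 13


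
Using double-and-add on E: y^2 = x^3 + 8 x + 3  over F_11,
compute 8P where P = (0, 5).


k = 8 = 1000_2 (binary, LSB first: 0001)
Double-and-add from P = (0, 5):
  bit 0 = 0: acc unchanged = O
  bit 1 = 0: acc unchanged = O
  bit 2 = 0: acc unchanged = O
  bit 3 = 1: acc = O + (4, 0) = (4, 0)

8P = (4, 0)


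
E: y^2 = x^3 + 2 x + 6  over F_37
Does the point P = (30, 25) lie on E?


Check whether y^2 = x^3 + 2 x + 6 (mod 37) for (x, y) = (30, 25).
LHS: y^2 = 25^2 mod 37 = 33
RHS: x^3 + 2 x + 6 = 30^3 + 2*30 + 6 mod 37 = 19
LHS != RHS

No, not on the curve


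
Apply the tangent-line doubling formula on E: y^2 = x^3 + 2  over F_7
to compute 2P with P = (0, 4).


Doubling: s = (3 x1^2 + a) / (2 y1)
s = (3*0^2 + 0) / (2*4) mod 7 = 0
x3 = s^2 - 2 x1 mod 7 = 0^2 - 2*0 = 0
y3 = s (x1 - x3) - y1 mod 7 = 0 * (0 - 0) - 4 = 3

2P = (0, 3)


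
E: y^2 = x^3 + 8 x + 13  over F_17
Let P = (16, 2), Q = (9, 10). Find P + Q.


P != Q, so use the chord formula.
s = (y2 - y1) / (x2 - x1) = (8) / (10) mod 17 = 11
x3 = s^2 - x1 - x2 mod 17 = 11^2 - 16 - 9 = 11
y3 = s (x1 - x3) - y1 mod 17 = 11 * (16 - 11) - 2 = 2

P + Q = (11, 2)


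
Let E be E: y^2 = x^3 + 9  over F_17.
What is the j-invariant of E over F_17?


Delta = -16(4 a^3 + 27 b^2) mod 17 = 11
-1728 * (4 a)^3 = -1728 * (4*0)^3 mod 17 = 0
j = 0 * 11^(-1) mod 17 = 0

j = 0 (mod 17)


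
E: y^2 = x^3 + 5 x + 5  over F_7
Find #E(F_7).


For each x in F_7, count y with y^2 = x^3 + 5 x + 5 mod 7:
  x = 1: RHS = 4, y in [2, 5]  -> 2 point(s)
  x = 2: RHS = 2, y in [3, 4]  -> 2 point(s)
  x = 5: RHS = 1, y in [1, 6]  -> 2 point(s)
Affine points: 6. Add the point at infinity: total = 7.

#E(F_7) = 7


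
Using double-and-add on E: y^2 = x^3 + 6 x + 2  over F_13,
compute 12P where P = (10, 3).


k = 12 = 1100_2 (binary, LSB first: 0011)
Double-and-add from P = (10, 3):
  bit 0 = 0: acc unchanged = O
  bit 1 = 0: acc unchanged = O
  bit 2 = 1: acc = O + (8, 9) = (8, 9)
  bit 3 = 1: acc = (8, 9) + (1, 3) = (5, 1)

12P = (5, 1)


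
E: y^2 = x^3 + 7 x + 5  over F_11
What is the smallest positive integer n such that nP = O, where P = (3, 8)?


Compute successive multiples of P until we hit O:
  1P = (3, 8)
  2P = (9, 4)
  3P = (8, 10)
  4P = (5, 0)
  5P = (8, 1)
  6P = (9, 7)
  7P = (3, 3)
  8P = O

ord(P) = 8


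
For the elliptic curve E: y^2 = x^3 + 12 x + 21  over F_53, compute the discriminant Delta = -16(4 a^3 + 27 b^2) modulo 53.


4 a^3 + 27 b^2 = 4*12^3 + 27*21^2 = 6912 + 11907 = 18819
Delta = -16 * (18819) = -301104
Delta mod 53 = 42

Delta = 42 (mod 53)


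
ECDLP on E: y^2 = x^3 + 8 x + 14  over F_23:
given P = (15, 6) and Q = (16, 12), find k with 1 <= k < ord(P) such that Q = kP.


Enumerate multiples of P until we hit Q = (16, 12):
  1P = (15, 6)
  2P = (5, 15)
  3P = (16, 11)
  4P = (17, 7)
  5P = (20, 3)
  6P = (4, 15)
  7P = (6, 18)
  8P = (14, 8)
  9P = (21, 6)
  10P = (10, 17)
  11P = (1, 0)
  12P = (10, 6)
  13P = (21, 17)
  14P = (14, 15)
  15P = (6, 5)
  16P = (4, 8)
  17P = (20, 20)
  18P = (17, 16)
  19P = (16, 12)
Match found at i = 19.

k = 19


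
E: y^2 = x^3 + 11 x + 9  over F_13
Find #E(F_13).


For each x in F_13, count y with y^2 = x^3 + 11 x + 9 mod 13:
  x = 0: RHS = 9, y in [3, 10]  -> 2 point(s)
  x = 2: RHS = 0, y in [0]  -> 1 point(s)
  x = 3: RHS = 4, y in [2, 11]  -> 2 point(s)
  x = 4: RHS = 0, y in [0]  -> 1 point(s)
  x = 7: RHS = 0, y in [0]  -> 1 point(s)
  x = 10: RHS = 1, y in [1, 12]  -> 2 point(s)
  x = 12: RHS = 10, y in [6, 7]  -> 2 point(s)
Affine points: 11. Add the point at infinity: total = 12.

#E(F_13) = 12


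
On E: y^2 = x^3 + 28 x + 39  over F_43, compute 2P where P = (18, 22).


Doubling: s = (3 x1^2 + a) / (2 y1)
s = (3*18^2 + 28) / (2*22) mod 43 = 11
x3 = s^2 - 2 x1 mod 43 = 11^2 - 2*18 = 42
y3 = s (x1 - x3) - y1 mod 43 = 11 * (18 - 42) - 22 = 15

2P = (42, 15)


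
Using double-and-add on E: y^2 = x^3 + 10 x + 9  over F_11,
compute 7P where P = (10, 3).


k = 7 = 111_2 (binary, LSB first: 111)
Double-and-add from P = (10, 3):
  bit 0 = 1: acc = O + (10, 3) = (10, 3)
  bit 1 = 1: acc = (10, 3) + (7, 9) = (9, 6)
  bit 2 = 1: acc = (9, 6) + (1, 3) = (2, 9)

7P = (2, 9)


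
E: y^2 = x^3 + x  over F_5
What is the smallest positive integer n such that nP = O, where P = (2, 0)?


Compute successive multiples of P until we hit O:
  1P = (2, 0)
  2P = O

ord(P) = 2


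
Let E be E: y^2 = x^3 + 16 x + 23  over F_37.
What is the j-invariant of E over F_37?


Delta = -16(4 a^3 + 27 b^2) mod 37 = 22
-1728 * (4 a)^3 = -1728 * (4*16)^3 mod 37 = 26
j = 26 * 22^(-1) mod 37 = 18

j = 18 (mod 37)


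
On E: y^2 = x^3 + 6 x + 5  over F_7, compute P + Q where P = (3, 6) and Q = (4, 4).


P != Q, so use the chord formula.
s = (y2 - y1) / (x2 - x1) = (5) / (1) mod 7 = 5
x3 = s^2 - x1 - x2 mod 7 = 5^2 - 3 - 4 = 4
y3 = s (x1 - x3) - y1 mod 7 = 5 * (3 - 4) - 6 = 3

P + Q = (4, 3)


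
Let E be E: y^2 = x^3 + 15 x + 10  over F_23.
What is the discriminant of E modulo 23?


4 a^3 + 27 b^2 = 4*15^3 + 27*10^2 = 13500 + 2700 = 16200
Delta = -16 * (16200) = -259200
Delta mod 23 = 10

Delta = 10 (mod 23)


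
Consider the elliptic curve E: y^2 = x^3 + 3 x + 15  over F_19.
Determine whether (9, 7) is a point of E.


Check whether y^2 = x^3 + 3 x + 15 (mod 19) for (x, y) = (9, 7).
LHS: y^2 = 7^2 mod 19 = 11
RHS: x^3 + 3 x + 15 = 9^3 + 3*9 + 15 mod 19 = 11
LHS = RHS

Yes, on the curve


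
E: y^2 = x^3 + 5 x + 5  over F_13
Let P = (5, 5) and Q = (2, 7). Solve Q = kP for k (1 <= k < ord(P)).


Enumerate multiples of P until we hit Q = (2, 7):
  1P = (5, 5)
  2P = (2, 6)
  3P = (9, 5)
  4P = (12, 8)
  5P = (6, 2)
  6P = (11, 0)
  7P = (6, 11)
  8P = (12, 5)
  9P = (9, 8)
  10P = (2, 7)
Match found at i = 10.

k = 10


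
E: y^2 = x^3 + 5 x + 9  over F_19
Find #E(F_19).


For each x in F_19, count y with y^2 = x^3 + 5 x + 9 mod 19:
  x = 0: RHS = 9, y in [3, 16]  -> 2 point(s)
  x = 4: RHS = 17, y in [6, 13]  -> 2 point(s)
  x = 5: RHS = 7, y in [8, 11]  -> 2 point(s)
  x = 7: RHS = 7, y in [8, 11]  -> 2 point(s)
  x = 9: RHS = 4, y in [2, 17]  -> 2 point(s)
  x = 12: RHS = 11, y in [7, 12]  -> 2 point(s)
  x = 14: RHS = 11, y in [7, 12]  -> 2 point(s)
  x = 15: RHS = 1, y in [1, 18]  -> 2 point(s)
  x = 16: RHS = 5, y in [9, 10]  -> 2 point(s)
Affine points: 18. Add the point at infinity: total = 19.

#E(F_19) = 19


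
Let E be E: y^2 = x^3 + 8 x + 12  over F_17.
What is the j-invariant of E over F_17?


Delta = -16(4 a^3 + 27 b^2) mod 17 = 3
-1728 * (4 a)^3 = -1728 * (4*8)^3 mod 17 = 3
j = 3 * 3^(-1) mod 17 = 1

j = 1 (mod 17)


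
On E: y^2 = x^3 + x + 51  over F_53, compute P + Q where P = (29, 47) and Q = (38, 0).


P != Q, so use the chord formula.
s = (y2 - y1) / (x2 - x1) = (6) / (9) mod 53 = 36
x3 = s^2 - x1 - x2 mod 53 = 36^2 - 29 - 38 = 10
y3 = s (x1 - x3) - y1 mod 53 = 36 * (29 - 10) - 47 = 1

P + Q = (10, 1)


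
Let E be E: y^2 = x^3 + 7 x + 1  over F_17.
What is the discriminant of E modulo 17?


4 a^3 + 27 b^2 = 4*7^3 + 27*1^2 = 1372 + 27 = 1399
Delta = -16 * (1399) = -22384
Delta mod 17 = 5

Delta = 5 (mod 17)


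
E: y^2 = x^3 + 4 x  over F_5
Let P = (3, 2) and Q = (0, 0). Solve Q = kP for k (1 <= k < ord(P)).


Enumerate multiples of P until we hit Q = (0, 0):
  1P = (3, 2)
  2P = (0, 0)
Match found at i = 2.

k = 2


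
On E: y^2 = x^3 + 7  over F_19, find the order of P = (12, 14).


Compute successive multiples of P until we hit O:
  1P = (12, 14)
  2P = (0, 11)
  3P = (13, 0)
  4P = (0, 8)
  5P = (12, 5)
  6P = O

ord(P) = 6


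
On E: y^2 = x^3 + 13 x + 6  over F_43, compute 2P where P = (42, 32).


Doubling: s = (3 x1^2 + a) / (2 y1)
s = (3*42^2 + 13) / (2*32) mod 43 = 11
x3 = s^2 - 2 x1 mod 43 = 11^2 - 2*42 = 37
y3 = s (x1 - x3) - y1 mod 43 = 11 * (42 - 37) - 32 = 23

2P = (37, 23)


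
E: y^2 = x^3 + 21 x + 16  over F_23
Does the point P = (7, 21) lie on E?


Check whether y^2 = x^3 + 21 x + 16 (mod 23) for (x, y) = (7, 21).
LHS: y^2 = 21^2 mod 23 = 4
RHS: x^3 + 21 x + 16 = 7^3 + 21*7 + 16 mod 23 = 0
LHS != RHS

No, not on the curve


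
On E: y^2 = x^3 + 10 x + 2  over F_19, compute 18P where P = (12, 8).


k = 18 = 10010_2 (binary, LSB first: 01001)
Double-and-add from P = (12, 8):
  bit 0 = 0: acc unchanged = O
  bit 1 = 1: acc = O + (2, 7) = (2, 7)
  bit 2 = 0: acc unchanged = (2, 7)
  bit 3 = 0: acc unchanged = (2, 7)
  bit 4 = 1: acc = (2, 7) + (7, 4) = (2, 12)

18P = (2, 12)


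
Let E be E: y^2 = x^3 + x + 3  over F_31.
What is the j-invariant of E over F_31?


Delta = -16(4 a^3 + 27 b^2) mod 31 = 16
-1728 * (4 a)^3 = -1728 * (4*1)^3 mod 31 = 16
j = 16 * 16^(-1) mod 31 = 1

j = 1 (mod 31)


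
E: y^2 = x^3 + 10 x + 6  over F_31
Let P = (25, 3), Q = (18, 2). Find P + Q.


P != Q, so use the chord formula.
s = (y2 - y1) / (x2 - x1) = (30) / (24) mod 31 = 9
x3 = s^2 - x1 - x2 mod 31 = 9^2 - 25 - 18 = 7
y3 = s (x1 - x3) - y1 mod 31 = 9 * (25 - 7) - 3 = 4

P + Q = (7, 4)


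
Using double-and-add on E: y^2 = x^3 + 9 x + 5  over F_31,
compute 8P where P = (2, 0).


k = 8 = 1000_2 (binary, LSB first: 0001)
Double-and-add from P = (2, 0):
  bit 0 = 0: acc unchanged = O
  bit 1 = 0: acc unchanged = O
  bit 2 = 0: acc unchanged = O
  bit 3 = 1: acc = O + O = O

8P = O


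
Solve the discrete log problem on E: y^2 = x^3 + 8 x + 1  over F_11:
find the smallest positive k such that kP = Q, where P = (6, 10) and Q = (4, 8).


Enumerate multiples of P until we hit Q = (4, 8):
  1P = (6, 10)
  2P = (8, 7)
  3P = (2, 6)
  4P = (4, 3)
  5P = (5, 10)
  6P = (0, 1)
  7P = (10, 6)
  8P = (7, 2)
  9P = (7, 9)
  10P = (10, 5)
  11P = (0, 10)
  12P = (5, 1)
  13P = (4, 8)
Match found at i = 13.

k = 13


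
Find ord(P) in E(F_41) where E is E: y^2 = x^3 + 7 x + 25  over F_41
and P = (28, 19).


Compute successive multiples of P until we hit O:
  1P = (28, 19)
  2P = (16, 16)
  3P = (15, 15)
  4P = (34, 17)
  5P = (11, 30)
  6P = (1, 19)
  7P = (12, 22)
  8P = (6, 23)
  ... (continuing to 33P)
  33P = O

ord(P) = 33


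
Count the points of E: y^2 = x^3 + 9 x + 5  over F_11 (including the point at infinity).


For each x in F_11, count y with y^2 = x^3 + 9 x + 5 mod 11:
  x = 0: RHS = 5, y in [4, 7]  -> 2 point(s)
  x = 1: RHS = 4, y in [2, 9]  -> 2 point(s)
  x = 2: RHS = 9, y in [3, 8]  -> 2 point(s)
  x = 3: RHS = 4, y in [2, 9]  -> 2 point(s)
  x = 6: RHS = 0, y in [0]  -> 1 point(s)
  x = 7: RHS = 4, y in [2, 9]  -> 2 point(s)
  x = 9: RHS = 1, y in [1, 10]  -> 2 point(s)
Affine points: 13. Add the point at infinity: total = 14.

#E(F_11) = 14


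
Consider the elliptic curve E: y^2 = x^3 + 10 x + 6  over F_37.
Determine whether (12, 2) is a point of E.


Check whether y^2 = x^3 + 10 x + 6 (mod 37) for (x, y) = (12, 2).
LHS: y^2 = 2^2 mod 37 = 4
RHS: x^3 + 10 x + 6 = 12^3 + 10*12 + 6 mod 37 = 4
LHS = RHS

Yes, on the curve


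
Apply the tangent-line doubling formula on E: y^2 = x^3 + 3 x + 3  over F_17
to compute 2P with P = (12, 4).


Doubling: s = (3 x1^2 + a) / (2 y1)
s = (3*12^2 + 3) / (2*4) mod 17 = 14
x3 = s^2 - 2 x1 mod 17 = 14^2 - 2*12 = 2
y3 = s (x1 - x3) - y1 mod 17 = 14 * (12 - 2) - 4 = 0

2P = (2, 0)


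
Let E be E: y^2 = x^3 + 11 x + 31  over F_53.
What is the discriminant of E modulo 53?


4 a^3 + 27 b^2 = 4*11^3 + 27*31^2 = 5324 + 25947 = 31271
Delta = -16 * (31271) = -500336
Delta mod 53 = 37

Delta = 37 (mod 53)


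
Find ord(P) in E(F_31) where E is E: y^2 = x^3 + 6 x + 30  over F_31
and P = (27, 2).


Compute successive multiples of P until we hit O:
  1P = (27, 2)
  2P = (12, 30)
  3P = (28, 4)
  4P = (11, 30)
  5P = (29, 17)
  6P = (8, 1)
  7P = (10, 25)
  8P = (19, 20)
  ... (continuing to 29P)
  29P = O

ord(P) = 29


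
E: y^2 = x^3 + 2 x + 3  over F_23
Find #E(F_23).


For each x in F_23, count y with y^2 = x^3 + 2 x + 3 mod 23:
  x = 0: RHS = 3, y in [7, 16]  -> 2 point(s)
  x = 1: RHS = 6, y in [11, 12]  -> 2 point(s)
  x = 3: RHS = 13, y in [6, 17]  -> 2 point(s)
  x = 4: RHS = 6, y in [11, 12]  -> 2 point(s)
  x = 5: RHS = 0, y in [0]  -> 1 point(s)
  x = 6: RHS = 1, y in [1, 22]  -> 2 point(s)
  x = 8: RHS = 2, y in [5, 18]  -> 2 point(s)
  x = 13: RHS = 18, y in [8, 15]  -> 2 point(s)
  x = 15: RHS = 4, y in [2, 21]  -> 2 point(s)
  x = 18: RHS = 6, y in [11, 12]  -> 2 point(s)
  x = 19: RHS = 0, y in [0]  -> 1 point(s)
  x = 20: RHS = 16, y in [4, 19]  -> 2 point(s)
  x = 22: RHS = 0, y in [0]  -> 1 point(s)
Affine points: 23. Add the point at infinity: total = 24.

#E(F_23) = 24


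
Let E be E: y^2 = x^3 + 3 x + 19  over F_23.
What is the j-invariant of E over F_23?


Delta = -16(4 a^3 + 27 b^2) mod 23 = 8
-1728 * (4 a)^3 = -1728 * (4*3)^3 mod 23 = 14
j = 14 * 8^(-1) mod 23 = 19

j = 19 (mod 23)


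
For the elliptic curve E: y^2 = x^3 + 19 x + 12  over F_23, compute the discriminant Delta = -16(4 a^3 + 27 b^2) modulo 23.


4 a^3 + 27 b^2 = 4*19^3 + 27*12^2 = 27436 + 3888 = 31324
Delta = -16 * (31324) = -501184
Delta mod 23 = 9

Delta = 9 (mod 23)


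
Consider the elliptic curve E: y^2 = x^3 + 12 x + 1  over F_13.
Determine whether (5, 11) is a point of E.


Check whether y^2 = x^3 + 12 x + 1 (mod 13) for (x, y) = (5, 11).
LHS: y^2 = 11^2 mod 13 = 4
RHS: x^3 + 12 x + 1 = 5^3 + 12*5 + 1 mod 13 = 4
LHS = RHS

Yes, on the curve


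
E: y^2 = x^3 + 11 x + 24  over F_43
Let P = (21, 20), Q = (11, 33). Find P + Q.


P != Q, so use the chord formula.
s = (y2 - y1) / (x2 - x1) = (13) / (33) mod 43 = 3
x3 = s^2 - x1 - x2 mod 43 = 3^2 - 21 - 11 = 20
y3 = s (x1 - x3) - y1 mod 43 = 3 * (21 - 20) - 20 = 26

P + Q = (20, 26)


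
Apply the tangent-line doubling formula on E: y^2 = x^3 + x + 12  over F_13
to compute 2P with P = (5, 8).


Doubling: s = (3 x1^2 + a) / (2 y1)
s = (3*5^2 + 1) / (2*8) mod 13 = 8
x3 = s^2 - 2 x1 mod 13 = 8^2 - 2*5 = 2
y3 = s (x1 - x3) - y1 mod 13 = 8 * (5 - 2) - 8 = 3

2P = (2, 3)


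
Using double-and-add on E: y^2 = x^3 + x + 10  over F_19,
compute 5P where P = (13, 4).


k = 5 = 101_2 (binary, LSB first: 101)
Double-and-add from P = (13, 4):
  bit 0 = 1: acc = O + (13, 4) = (13, 4)
  bit 1 = 0: acc unchanged = (13, 4)
  bit 2 = 1: acc = (13, 4) + (5, 8) = (6, 2)

5P = (6, 2)


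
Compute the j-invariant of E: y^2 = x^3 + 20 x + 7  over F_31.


Delta = -16(4 a^3 + 27 b^2) mod 31 = 1
-1728 * (4 a)^3 = -1728 * (4*20)^3 mod 31 = 1
j = 1 * 1^(-1) mod 31 = 1

j = 1 (mod 31)


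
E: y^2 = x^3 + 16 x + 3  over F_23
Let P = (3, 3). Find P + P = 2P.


Doubling: s = (3 x1^2 + a) / (2 y1)
s = (3*3^2 + 16) / (2*3) mod 23 = 11
x3 = s^2 - 2 x1 mod 23 = 11^2 - 2*3 = 0
y3 = s (x1 - x3) - y1 mod 23 = 11 * (3 - 0) - 3 = 7

2P = (0, 7)


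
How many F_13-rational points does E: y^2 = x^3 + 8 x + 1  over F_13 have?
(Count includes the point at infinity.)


For each x in F_13, count y with y^2 = x^3 + 8 x + 1 mod 13:
  x = 0: RHS = 1, y in [1, 12]  -> 2 point(s)
  x = 1: RHS = 10, y in [6, 7]  -> 2 point(s)
  x = 2: RHS = 12, y in [5, 8]  -> 2 point(s)
  x = 3: RHS = 0, y in [0]  -> 1 point(s)
  x = 5: RHS = 10, y in [6, 7]  -> 2 point(s)
  x = 7: RHS = 10, y in [6, 7]  -> 2 point(s)
  x = 9: RHS = 9, y in [3, 10]  -> 2 point(s)
  x = 11: RHS = 3, y in [4, 9]  -> 2 point(s)
Affine points: 15. Add the point at infinity: total = 16.

#E(F_13) = 16


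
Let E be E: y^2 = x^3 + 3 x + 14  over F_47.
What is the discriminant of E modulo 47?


4 a^3 + 27 b^2 = 4*3^3 + 27*14^2 = 108 + 5292 = 5400
Delta = -16 * (5400) = -86400
Delta mod 47 = 33

Delta = 33 (mod 47)


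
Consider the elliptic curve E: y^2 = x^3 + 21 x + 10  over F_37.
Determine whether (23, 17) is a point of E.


Check whether y^2 = x^3 + 21 x + 10 (mod 37) for (x, y) = (23, 17).
LHS: y^2 = 17^2 mod 37 = 30
RHS: x^3 + 21 x + 10 = 23^3 + 21*23 + 10 mod 37 = 6
LHS != RHS

No, not on the curve


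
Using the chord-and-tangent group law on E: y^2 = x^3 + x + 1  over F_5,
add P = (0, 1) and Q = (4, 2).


P != Q, so use the chord formula.
s = (y2 - y1) / (x2 - x1) = (1) / (4) mod 5 = 4
x3 = s^2 - x1 - x2 mod 5 = 4^2 - 0 - 4 = 2
y3 = s (x1 - x3) - y1 mod 5 = 4 * (0 - 2) - 1 = 1

P + Q = (2, 1)


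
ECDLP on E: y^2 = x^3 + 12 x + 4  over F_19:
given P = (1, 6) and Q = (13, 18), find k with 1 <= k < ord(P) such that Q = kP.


Enumerate multiples of P until we hit Q = (13, 18):
  1P = (1, 6)
  2P = (15, 5)
  3P = (0, 17)
  4P = (6, 11)
  5P = (13, 1)
  6P = (9, 10)
  7P = (14, 16)
  8P = (11, 17)
  9P = (16, 6)
  10P = (2, 13)
  11P = (8, 2)
  12P = (8, 17)
  13P = (2, 6)
  14P = (16, 13)
  15P = (11, 2)
  16P = (14, 3)
  17P = (9, 9)
  18P = (13, 18)
Match found at i = 18.

k = 18


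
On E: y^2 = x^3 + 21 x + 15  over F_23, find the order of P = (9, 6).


Compute successive multiples of P until we hit O:
  1P = (9, 6)
  2P = (6, 14)
  3P = (10, 12)
  4P = (17, 15)
  5P = (13, 1)
  6P = (4, 5)
  7P = (22, 19)
  8P = (16, 10)
  ... (continuing to 23P)
  23P = O

ord(P) = 23


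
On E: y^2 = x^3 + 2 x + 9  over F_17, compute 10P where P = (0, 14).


k = 10 = 1010_2 (binary, LSB first: 0101)
Double-and-add from P = (0, 14):
  bit 0 = 0: acc unchanged = O
  bit 1 = 1: acc = O + (2, 15) = (2, 15)
  bit 2 = 0: acc unchanged = (2, 15)
  bit 3 = 1: acc = (2, 15) + (10, 14) = (9, 5)

10P = (9, 5)


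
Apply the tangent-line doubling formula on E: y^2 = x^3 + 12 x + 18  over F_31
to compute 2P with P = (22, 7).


Doubling: s = (3 x1^2 + a) / (2 y1)
s = (3*22^2 + 12) / (2*7) mod 31 = 16
x3 = s^2 - 2 x1 mod 31 = 16^2 - 2*22 = 26
y3 = s (x1 - x3) - y1 mod 31 = 16 * (22 - 26) - 7 = 22

2P = (26, 22)


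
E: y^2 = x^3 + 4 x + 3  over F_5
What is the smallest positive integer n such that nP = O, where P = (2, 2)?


Compute successive multiples of P until we hit O:
  1P = (2, 2)
  2P = (2, 3)
  3P = O

ord(P) = 3


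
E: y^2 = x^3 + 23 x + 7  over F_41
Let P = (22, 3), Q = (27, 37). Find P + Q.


P != Q, so use the chord formula.
s = (y2 - y1) / (x2 - x1) = (34) / (5) mod 41 = 15
x3 = s^2 - x1 - x2 mod 41 = 15^2 - 22 - 27 = 12
y3 = s (x1 - x3) - y1 mod 41 = 15 * (22 - 12) - 3 = 24

P + Q = (12, 24)


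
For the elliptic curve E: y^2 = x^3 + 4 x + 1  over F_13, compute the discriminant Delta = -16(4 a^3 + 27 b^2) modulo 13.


4 a^3 + 27 b^2 = 4*4^3 + 27*1^2 = 256 + 27 = 283
Delta = -16 * (283) = -4528
Delta mod 13 = 9

Delta = 9 (mod 13)


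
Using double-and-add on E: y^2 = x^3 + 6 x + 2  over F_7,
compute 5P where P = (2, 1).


k = 5 = 101_2 (binary, LSB first: 101)
Double-and-add from P = (2, 1):
  bit 0 = 1: acc = O + (2, 1) = (2, 1)
  bit 1 = 0: acc unchanged = (2, 1)
  bit 2 = 1: acc = (2, 1) + (1, 3) = (1, 4)

5P = (1, 4)


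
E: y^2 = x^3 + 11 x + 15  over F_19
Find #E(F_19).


For each x in F_19, count y with y^2 = x^3 + 11 x + 15 mod 19:
  x = 2: RHS = 7, y in [8, 11]  -> 2 point(s)
  x = 4: RHS = 9, y in [3, 16]  -> 2 point(s)
  x = 5: RHS = 5, y in [9, 10]  -> 2 point(s)
  x = 7: RHS = 17, y in [6, 13]  -> 2 point(s)
  x = 8: RHS = 7, y in [8, 11]  -> 2 point(s)
  x = 9: RHS = 7, y in [8, 11]  -> 2 point(s)
  x = 10: RHS = 4, y in [2, 17]  -> 2 point(s)
  x = 11: RHS = 4, y in [2, 17]  -> 2 point(s)
  x = 14: RHS = 6, y in [5, 14]  -> 2 point(s)
  x = 17: RHS = 4, y in [2, 17]  -> 2 point(s)
Affine points: 20. Add the point at infinity: total = 21.

#E(F_19) = 21


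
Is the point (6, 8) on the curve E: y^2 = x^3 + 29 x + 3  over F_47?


Check whether y^2 = x^3 + 29 x + 3 (mod 47) for (x, y) = (6, 8).
LHS: y^2 = 8^2 mod 47 = 17
RHS: x^3 + 29 x + 3 = 6^3 + 29*6 + 3 mod 47 = 17
LHS = RHS

Yes, on the curve


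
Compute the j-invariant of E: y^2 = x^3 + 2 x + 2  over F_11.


Delta = -16(4 a^3 + 27 b^2) mod 11 = 4
-1728 * (4 a)^3 = -1728 * (4*2)^3 mod 11 = 5
j = 5 * 4^(-1) mod 11 = 4

j = 4 (mod 11)


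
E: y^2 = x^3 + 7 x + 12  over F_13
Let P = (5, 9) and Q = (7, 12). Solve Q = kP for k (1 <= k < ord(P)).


Enumerate multiples of P until we hit Q = (7, 12):
  1P = (5, 9)
  2P = (0, 8)
  3P = (7, 1)
  4P = (4, 0)
  5P = (7, 12)
Match found at i = 5.

k = 5


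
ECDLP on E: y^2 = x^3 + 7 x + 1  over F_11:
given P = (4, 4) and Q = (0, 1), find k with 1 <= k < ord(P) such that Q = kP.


Enumerate multiples of P until we hit Q = (0, 1):
  1P = (4, 4)
  2P = (3, 7)
  3P = (2, 1)
  4P = (10, 9)
  5P = (9, 1)
  6P = (1, 3)
  7P = (0, 1)
Match found at i = 7.

k = 7


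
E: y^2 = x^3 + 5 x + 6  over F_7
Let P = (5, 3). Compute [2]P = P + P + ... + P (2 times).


k = 2 = 10_2 (binary, LSB first: 01)
Double-and-add from P = (5, 3):
  bit 0 = 0: acc unchanged = O
  bit 1 = 1: acc = O + (6, 0) = (6, 0)

2P = (6, 0)


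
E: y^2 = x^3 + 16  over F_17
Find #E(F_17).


For each x in F_17, count y with y^2 = x^3 + 0 x + 16 mod 17:
  x = 0: RHS = 16, y in [4, 13]  -> 2 point(s)
  x = 1: RHS = 0, y in [0]  -> 1 point(s)
  x = 3: RHS = 9, y in [3, 14]  -> 2 point(s)
  x = 7: RHS = 2, y in [6, 11]  -> 2 point(s)
  x = 8: RHS = 1, y in [1, 16]  -> 2 point(s)
  x = 10: RHS = 13, y in [8, 9]  -> 2 point(s)
  x = 11: RHS = 4, y in [2, 15]  -> 2 point(s)
  x = 15: RHS = 8, y in [5, 12]  -> 2 point(s)
  x = 16: RHS = 15, y in [7, 10]  -> 2 point(s)
Affine points: 17. Add the point at infinity: total = 18.

#E(F_17) = 18


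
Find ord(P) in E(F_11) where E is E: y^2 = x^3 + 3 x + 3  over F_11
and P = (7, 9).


Compute successive multiples of P until we hit O:
  1P = (7, 9)
  2P = (9, 0)
  3P = (7, 2)
  4P = O

ord(P) = 4


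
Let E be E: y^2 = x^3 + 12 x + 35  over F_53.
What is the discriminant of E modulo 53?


4 a^3 + 27 b^2 = 4*12^3 + 27*35^2 = 6912 + 33075 = 39987
Delta = -16 * (39987) = -639792
Delta mod 53 = 24

Delta = 24 (mod 53)


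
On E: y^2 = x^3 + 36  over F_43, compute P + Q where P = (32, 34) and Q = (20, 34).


P != Q, so use the chord formula.
s = (y2 - y1) / (x2 - x1) = (0) / (31) mod 43 = 0
x3 = s^2 - x1 - x2 mod 43 = 0^2 - 32 - 20 = 34
y3 = s (x1 - x3) - y1 mod 43 = 0 * (32 - 34) - 34 = 9

P + Q = (34, 9)


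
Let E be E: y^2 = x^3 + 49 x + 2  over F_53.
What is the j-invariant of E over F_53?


Delta = -16(4 a^3 + 27 b^2) mod 53 = 36
-1728 * (4 a)^3 = -1728 * (4*49)^3 mod 53 = 3
j = 3 * 36^(-1) mod 53 = 31

j = 31 (mod 53)


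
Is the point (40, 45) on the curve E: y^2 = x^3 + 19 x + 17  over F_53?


Check whether y^2 = x^3 + 19 x + 17 (mod 53) for (x, y) = (40, 45).
LHS: y^2 = 45^2 mod 53 = 11
RHS: x^3 + 19 x + 17 = 40^3 + 19*40 + 17 mod 53 = 11
LHS = RHS

Yes, on the curve


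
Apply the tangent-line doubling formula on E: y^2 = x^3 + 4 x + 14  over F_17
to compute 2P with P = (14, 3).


Doubling: s = (3 x1^2 + a) / (2 y1)
s = (3*14^2 + 4) / (2*3) mod 17 = 8
x3 = s^2 - 2 x1 mod 17 = 8^2 - 2*14 = 2
y3 = s (x1 - x3) - y1 mod 17 = 8 * (14 - 2) - 3 = 8

2P = (2, 8)


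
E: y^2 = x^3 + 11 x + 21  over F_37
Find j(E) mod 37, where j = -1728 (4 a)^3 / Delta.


Delta = -16(4 a^3 + 27 b^2) mod 37 = 28
-1728 * (4 a)^3 = -1728 * (4*11)^3 mod 37 = 36
j = 36 * 28^(-1) mod 37 = 33

j = 33 (mod 37)


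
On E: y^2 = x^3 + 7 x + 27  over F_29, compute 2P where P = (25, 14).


Doubling: s = (3 x1^2 + a) / (2 y1)
s = (3*25^2 + 7) / (2*14) mod 29 = 3
x3 = s^2 - 2 x1 mod 29 = 3^2 - 2*25 = 17
y3 = s (x1 - x3) - y1 mod 29 = 3 * (25 - 17) - 14 = 10

2P = (17, 10)


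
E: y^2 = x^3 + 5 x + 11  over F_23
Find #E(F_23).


For each x in F_23, count y with y^2 = x^3 + 5 x + 11 mod 23:
  x = 2: RHS = 6, y in [11, 12]  -> 2 point(s)
  x = 4: RHS = 3, y in [7, 16]  -> 2 point(s)
  x = 5: RHS = 0, y in [0]  -> 1 point(s)
  x = 6: RHS = 4, y in [2, 21]  -> 2 point(s)
  x = 9: RHS = 3, y in [7, 16]  -> 2 point(s)
  x = 10: RHS = 3, y in [7, 16]  -> 2 point(s)
  x = 16: RHS = 1, y in [1, 22]  -> 2 point(s)
  x = 17: RHS = 18, y in [8, 15]  -> 2 point(s)
  x = 21: RHS = 16, y in [4, 19]  -> 2 point(s)
Affine points: 17. Add the point at infinity: total = 18.

#E(F_23) = 18


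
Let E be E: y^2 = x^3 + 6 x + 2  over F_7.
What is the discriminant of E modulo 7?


4 a^3 + 27 b^2 = 4*6^3 + 27*2^2 = 864 + 108 = 972
Delta = -16 * (972) = -15552
Delta mod 7 = 2

Delta = 2 (mod 7)


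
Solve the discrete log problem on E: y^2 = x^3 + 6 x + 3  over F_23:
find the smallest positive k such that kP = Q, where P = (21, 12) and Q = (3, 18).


Enumerate multiples of P until we hit Q = (3, 18):
  1P = (21, 12)
  2P = (6, 5)
  3P = (0, 7)
  4P = (14, 5)
  5P = (12, 20)
  6P = (3, 18)
Match found at i = 6.

k = 6


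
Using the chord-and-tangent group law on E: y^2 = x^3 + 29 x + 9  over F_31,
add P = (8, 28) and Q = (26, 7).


P != Q, so use the chord formula.
s = (y2 - y1) / (x2 - x1) = (10) / (18) mod 31 = 4
x3 = s^2 - x1 - x2 mod 31 = 4^2 - 8 - 26 = 13
y3 = s (x1 - x3) - y1 mod 31 = 4 * (8 - 13) - 28 = 14

P + Q = (13, 14)


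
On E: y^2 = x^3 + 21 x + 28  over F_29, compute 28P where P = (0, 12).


k = 28 = 11100_2 (binary, LSB first: 00111)
Double-and-add from P = (0, 12):
  bit 0 = 0: acc unchanged = O
  bit 1 = 0: acc unchanged = O
  bit 2 = 1: acc = O + (27, 6) = (27, 6)
  bit 3 = 1: acc = (27, 6) + (17, 7) = (23, 11)
  bit 4 = 1: acc = (23, 11) + (15, 8) = (7, 24)

28P = (7, 24)


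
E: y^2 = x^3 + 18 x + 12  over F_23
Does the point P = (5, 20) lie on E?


Check whether y^2 = x^3 + 18 x + 12 (mod 23) for (x, y) = (5, 20).
LHS: y^2 = 20^2 mod 23 = 9
RHS: x^3 + 18 x + 12 = 5^3 + 18*5 + 12 mod 23 = 20
LHS != RHS

No, not on the curve


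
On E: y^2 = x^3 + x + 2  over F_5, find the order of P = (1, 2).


Compute successive multiples of P until we hit O:
  1P = (1, 2)
  2P = (4, 0)
  3P = (1, 3)
  4P = O

ord(P) = 4


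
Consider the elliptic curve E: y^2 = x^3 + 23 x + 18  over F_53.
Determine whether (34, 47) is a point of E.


Check whether y^2 = x^3 + 23 x + 18 (mod 53) for (x, y) = (34, 47).
LHS: y^2 = 47^2 mod 53 = 36
RHS: x^3 + 23 x + 18 = 34^3 + 23*34 + 18 mod 53 = 36
LHS = RHS

Yes, on the curve


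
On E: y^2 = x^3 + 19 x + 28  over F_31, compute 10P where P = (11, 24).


k = 10 = 1010_2 (binary, LSB first: 0101)
Double-and-add from P = (11, 24):
  bit 0 = 0: acc unchanged = O
  bit 1 = 1: acc = O + (19, 26) = (19, 26)
  bit 2 = 0: acc unchanged = (19, 26)
  bit 3 = 1: acc = (19, 26) + (14, 0) = (30, 16)

10P = (30, 16)


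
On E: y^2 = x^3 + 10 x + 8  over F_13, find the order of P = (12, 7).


Compute successive multiples of P until we hit O:
  1P = (12, 7)
  2P = (2, 6)
  3P = (2, 7)
  4P = (12, 6)
  5P = O

ord(P) = 5


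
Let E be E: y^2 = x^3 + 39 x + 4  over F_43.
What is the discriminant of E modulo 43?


4 a^3 + 27 b^2 = 4*39^3 + 27*4^2 = 237276 + 432 = 237708
Delta = -16 * (237708) = -3803328
Delta mod 43 = 22

Delta = 22 (mod 43)


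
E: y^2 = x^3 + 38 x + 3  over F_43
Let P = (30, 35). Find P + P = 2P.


Doubling: s = (3 x1^2 + a) / (2 y1)
s = (3*30^2 + 38) / (2*35) mod 43 = 17
x3 = s^2 - 2 x1 mod 43 = 17^2 - 2*30 = 14
y3 = s (x1 - x3) - y1 mod 43 = 17 * (30 - 14) - 35 = 22

2P = (14, 22)


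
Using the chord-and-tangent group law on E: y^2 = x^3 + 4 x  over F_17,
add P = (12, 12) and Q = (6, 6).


P != Q, so use the chord formula.
s = (y2 - y1) / (x2 - x1) = (11) / (11) mod 17 = 1
x3 = s^2 - x1 - x2 mod 17 = 1^2 - 12 - 6 = 0
y3 = s (x1 - x3) - y1 mod 17 = 1 * (12 - 0) - 12 = 0

P + Q = (0, 0)


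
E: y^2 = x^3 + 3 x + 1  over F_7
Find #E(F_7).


For each x in F_7, count y with y^2 = x^3 + 3 x + 1 mod 7:
  x = 0: RHS = 1, y in [1, 6]  -> 2 point(s)
  x = 2: RHS = 1, y in [1, 6]  -> 2 point(s)
  x = 3: RHS = 2, y in [3, 4]  -> 2 point(s)
  x = 4: RHS = 0, y in [0]  -> 1 point(s)
  x = 5: RHS = 1, y in [1, 6]  -> 2 point(s)
  x = 6: RHS = 4, y in [2, 5]  -> 2 point(s)
Affine points: 11. Add the point at infinity: total = 12.

#E(F_7) = 12


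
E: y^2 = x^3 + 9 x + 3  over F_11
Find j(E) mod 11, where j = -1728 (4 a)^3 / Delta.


Delta = -16(4 a^3 + 27 b^2) mod 11 = 1
-1728 * (4 a)^3 = -1728 * (4*9)^3 mod 11 = 6
j = 6 * 1^(-1) mod 11 = 6

j = 6 (mod 11)


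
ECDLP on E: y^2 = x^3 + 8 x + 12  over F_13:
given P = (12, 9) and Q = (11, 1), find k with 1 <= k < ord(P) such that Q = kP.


Enumerate multiples of P until we hit Q = (11, 1):
  1P = (12, 9)
  2P = (11, 1)
Match found at i = 2.

k = 2


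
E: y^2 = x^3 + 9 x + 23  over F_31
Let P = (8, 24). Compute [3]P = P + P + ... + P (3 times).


k = 3 = 11_2 (binary, LSB first: 11)
Double-and-add from P = (8, 24):
  bit 0 = 1: acc = O + (8, 24) = (8, 24)
  bit 1 = 1: acc = (8, 24) + (22, 22) = (20, 22)

3P = (20, 22)


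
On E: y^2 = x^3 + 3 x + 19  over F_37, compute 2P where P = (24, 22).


Doubling: s = (3 x1^2 + a) / (2 y1)
s = (3*24^2 + 3) / (2*22) mod 37 = 20
x3 = s^2 - 2 x1 mod 37 = 20^2 - 2*24 = 19
y3 = s (x1 - x3) - y1 mod 37 = 20 * (24 - 19) - 22 = 4

2P = (19, 4)


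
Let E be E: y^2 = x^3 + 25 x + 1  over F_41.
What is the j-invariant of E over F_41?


Delta = -16(4 a^3 + 27 b^2) mod 41 = 9
-1728 * (4 a)^3 = -1728 * (4*25)^3 mod 41 = 22
j = 22 * 9^(-1) mod 41 = 7

j = 7 (mod 41)


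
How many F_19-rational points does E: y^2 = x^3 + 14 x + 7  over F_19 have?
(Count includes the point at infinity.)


For each x in F_19, count y with y^2 = x^3 + 14 x + 7 mod 19:
  x = 0: RHS = 7, y in [8, 11]  -> 2 point(s)
  x = 2: RHS = 5, y in [9, 10]  -> 2 point(s)
  x = 3: RHS = 0, y in [0]  -> 1 point(s)
  x = 7: RHS = 11, y in [7, 12]  -> 2 point(s)
  x = 8: RHS = 4, y in [2, 17]  -> 2 point(s)
  x = 9: RHS = 7, y in [8, 11]  -> 2 point(s)
  x = 10: RHS = 7, y in [8, 11]  -> 2 point(s)
  x = 13: RHS = 11, y in [7, 12]  -> 2 point(s)
  x = 15: RHS = 1, y in [1, 18]  -> 2 point(s)
  x = 17: RHS = 9, y in [3, 16]  -> 2 point(s)
  x = 18: RHS = 11, y in [7, 12]  -> 2 point(s)
Affine points: 21. Add the point at infinity: total = 22.

#E(F_19) = 22


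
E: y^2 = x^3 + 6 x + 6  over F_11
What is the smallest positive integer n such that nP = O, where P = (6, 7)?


Compute successive multiples of P until we hit O:
  1P = (6, 7)
  2P = (2, 2)
  3P = (8, 7)
  4P = (8, 4)
  5P = (2, 9)
  6P = (6, 4)
  7P = O

ord(P) = 7
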